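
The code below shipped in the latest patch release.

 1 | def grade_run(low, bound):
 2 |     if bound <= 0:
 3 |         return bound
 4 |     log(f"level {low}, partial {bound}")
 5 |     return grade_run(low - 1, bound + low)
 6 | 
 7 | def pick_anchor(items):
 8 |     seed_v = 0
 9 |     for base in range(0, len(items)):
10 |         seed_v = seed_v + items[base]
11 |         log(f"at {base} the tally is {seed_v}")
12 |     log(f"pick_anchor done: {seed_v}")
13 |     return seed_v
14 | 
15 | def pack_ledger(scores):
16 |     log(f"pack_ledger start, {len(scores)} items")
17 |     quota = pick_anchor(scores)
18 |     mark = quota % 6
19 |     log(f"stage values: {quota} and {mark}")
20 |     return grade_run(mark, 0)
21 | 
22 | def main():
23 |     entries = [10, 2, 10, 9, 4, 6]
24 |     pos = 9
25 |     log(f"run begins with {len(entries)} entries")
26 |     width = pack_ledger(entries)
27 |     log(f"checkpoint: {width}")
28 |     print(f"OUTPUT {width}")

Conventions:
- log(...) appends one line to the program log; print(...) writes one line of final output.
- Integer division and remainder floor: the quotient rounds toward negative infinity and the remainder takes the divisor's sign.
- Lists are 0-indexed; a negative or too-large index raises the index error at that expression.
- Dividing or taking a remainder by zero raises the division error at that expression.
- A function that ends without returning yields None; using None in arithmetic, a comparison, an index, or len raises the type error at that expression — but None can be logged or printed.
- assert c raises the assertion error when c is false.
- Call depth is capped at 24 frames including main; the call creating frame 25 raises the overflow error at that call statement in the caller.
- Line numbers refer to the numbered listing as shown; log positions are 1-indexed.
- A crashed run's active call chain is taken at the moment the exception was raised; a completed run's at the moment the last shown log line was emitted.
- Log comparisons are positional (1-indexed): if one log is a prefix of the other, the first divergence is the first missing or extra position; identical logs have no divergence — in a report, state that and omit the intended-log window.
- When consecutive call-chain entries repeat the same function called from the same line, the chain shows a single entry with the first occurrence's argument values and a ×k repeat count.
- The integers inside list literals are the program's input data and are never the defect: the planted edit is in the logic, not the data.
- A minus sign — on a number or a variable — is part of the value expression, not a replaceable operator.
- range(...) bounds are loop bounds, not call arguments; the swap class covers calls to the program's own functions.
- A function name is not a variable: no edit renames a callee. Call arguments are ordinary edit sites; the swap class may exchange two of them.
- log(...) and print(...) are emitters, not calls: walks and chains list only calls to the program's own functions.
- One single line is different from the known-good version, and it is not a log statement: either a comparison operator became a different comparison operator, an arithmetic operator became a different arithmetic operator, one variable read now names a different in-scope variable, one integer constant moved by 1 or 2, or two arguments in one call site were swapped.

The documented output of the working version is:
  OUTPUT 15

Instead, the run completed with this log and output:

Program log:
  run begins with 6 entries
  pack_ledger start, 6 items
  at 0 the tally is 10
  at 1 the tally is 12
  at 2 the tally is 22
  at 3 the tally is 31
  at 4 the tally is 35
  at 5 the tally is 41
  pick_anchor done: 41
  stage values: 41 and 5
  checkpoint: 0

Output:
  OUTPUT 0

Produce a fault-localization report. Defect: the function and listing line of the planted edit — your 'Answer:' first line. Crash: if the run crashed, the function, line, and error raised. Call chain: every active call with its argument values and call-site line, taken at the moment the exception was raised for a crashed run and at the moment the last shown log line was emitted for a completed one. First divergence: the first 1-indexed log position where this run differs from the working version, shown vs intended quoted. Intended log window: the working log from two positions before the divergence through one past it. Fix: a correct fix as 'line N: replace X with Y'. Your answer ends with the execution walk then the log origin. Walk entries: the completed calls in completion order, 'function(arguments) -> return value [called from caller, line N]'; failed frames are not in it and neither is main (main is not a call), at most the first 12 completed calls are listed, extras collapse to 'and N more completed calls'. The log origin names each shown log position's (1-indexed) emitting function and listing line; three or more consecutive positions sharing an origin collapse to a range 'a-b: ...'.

Answer: the defect is in grade_run at line 2.
Key fact: Everything matches until log position 11, which reads 'checkpoint: 0' in place of 'level 5, partial 0'.
Call chain: main.
First divergence: position 11 — shown 'checkpoint: 0', intended 'level 5, partial 0'.
Intended log window:
  9: pick_anchor done: 41
  10: stage values: 41 and 5
  11: level 5, partial 0
  12: level 4, partial 5
Execution walk:
  pick_anchor([10, 2, 10, 9, 4, 6]) -> 41  [called from pack_ledger, line 17]
  grade_run(5, 0) -> 0  [called from pack_ledger, line 20]
  pack_ledger([10, 2, 10, 9, 4, 6]) -> 0  [called from main, line 26]
Log origins:
  1 — main, line 25
  2 — pack_ledger, line 16
  3-8 — pick_anchor, line 11
  9 — pick_anchor, line 12
  10 — pack_ledger, line 19
  11 — main, line 27
A correct fix: line 2: replace `bound` with `low`.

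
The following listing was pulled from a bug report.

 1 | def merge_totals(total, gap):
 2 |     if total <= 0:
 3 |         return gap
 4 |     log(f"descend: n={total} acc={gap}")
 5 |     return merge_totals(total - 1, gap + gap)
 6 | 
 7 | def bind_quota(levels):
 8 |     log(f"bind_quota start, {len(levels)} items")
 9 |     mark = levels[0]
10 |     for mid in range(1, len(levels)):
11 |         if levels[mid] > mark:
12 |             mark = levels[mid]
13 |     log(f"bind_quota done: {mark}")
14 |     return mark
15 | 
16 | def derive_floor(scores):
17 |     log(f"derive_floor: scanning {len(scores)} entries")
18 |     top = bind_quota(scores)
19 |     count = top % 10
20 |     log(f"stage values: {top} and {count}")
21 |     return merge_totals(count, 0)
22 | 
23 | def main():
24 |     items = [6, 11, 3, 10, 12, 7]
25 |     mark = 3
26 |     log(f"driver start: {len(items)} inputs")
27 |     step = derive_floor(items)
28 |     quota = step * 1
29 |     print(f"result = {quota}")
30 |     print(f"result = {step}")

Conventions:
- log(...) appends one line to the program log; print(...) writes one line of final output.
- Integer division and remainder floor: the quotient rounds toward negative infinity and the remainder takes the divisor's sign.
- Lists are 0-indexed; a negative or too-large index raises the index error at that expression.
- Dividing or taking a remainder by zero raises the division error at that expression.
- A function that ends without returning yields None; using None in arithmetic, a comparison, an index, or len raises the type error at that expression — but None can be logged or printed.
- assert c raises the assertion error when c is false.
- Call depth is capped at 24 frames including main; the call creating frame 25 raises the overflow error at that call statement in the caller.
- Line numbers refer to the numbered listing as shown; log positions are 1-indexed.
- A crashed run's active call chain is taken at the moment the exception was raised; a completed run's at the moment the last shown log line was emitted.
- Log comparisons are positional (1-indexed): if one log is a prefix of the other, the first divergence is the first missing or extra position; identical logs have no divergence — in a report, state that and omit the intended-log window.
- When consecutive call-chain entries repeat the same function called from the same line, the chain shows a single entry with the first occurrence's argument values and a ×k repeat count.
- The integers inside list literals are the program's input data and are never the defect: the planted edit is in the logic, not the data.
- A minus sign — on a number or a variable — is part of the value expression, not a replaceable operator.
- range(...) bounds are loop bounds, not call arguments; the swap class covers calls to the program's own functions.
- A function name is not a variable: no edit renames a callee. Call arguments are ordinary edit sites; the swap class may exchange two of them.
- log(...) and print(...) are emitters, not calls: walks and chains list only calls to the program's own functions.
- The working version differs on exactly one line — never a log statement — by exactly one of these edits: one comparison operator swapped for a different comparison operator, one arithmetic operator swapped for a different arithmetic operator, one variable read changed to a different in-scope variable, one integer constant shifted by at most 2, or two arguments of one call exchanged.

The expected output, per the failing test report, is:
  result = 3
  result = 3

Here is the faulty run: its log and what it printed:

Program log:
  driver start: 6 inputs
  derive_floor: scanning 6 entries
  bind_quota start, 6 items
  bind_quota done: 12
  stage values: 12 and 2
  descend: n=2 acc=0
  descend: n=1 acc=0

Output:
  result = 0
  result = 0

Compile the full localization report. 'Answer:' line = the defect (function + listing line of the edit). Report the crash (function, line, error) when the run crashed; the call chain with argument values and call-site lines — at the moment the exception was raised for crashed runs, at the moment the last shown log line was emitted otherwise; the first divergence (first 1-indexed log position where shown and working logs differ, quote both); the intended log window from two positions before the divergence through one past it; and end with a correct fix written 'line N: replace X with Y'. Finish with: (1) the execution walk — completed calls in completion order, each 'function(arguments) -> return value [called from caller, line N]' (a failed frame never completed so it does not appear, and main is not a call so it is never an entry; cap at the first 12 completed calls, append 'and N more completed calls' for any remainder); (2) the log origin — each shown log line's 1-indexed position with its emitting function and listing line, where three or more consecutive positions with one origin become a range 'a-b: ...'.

Answer: the defect is in merge_totals at line 5.
Core observation: Position 7 is the first bad log line: 'descend: n=1 acc=0' should read 'descend: n=1 acc=2'.
Call chain: main -> derive_floor([6, 11, 3, 10, 12, 7]) (called at line 27) -> merge_totals(2, 0) (called at line 21) -> merge_totals(1, 0) (called at line 5).
First divergence: position 7 — the shown line 'descend: n=1 acc=0' should read 'descend: n=1 acc=2'.
Intended log window:
  5: stage values: 12 and 2
  6: descend: n=2 acc=0
  7: descend: n=1 acc=2
Execution walk:
  bind_quota([6, 11, 3, 10, 12, 7]) -> 12  [called from derive_floor, line 18]
  merge_totals(0, 0) -> 0  [called from merge_totals, line 5]
  merge_totals(1, 0) -> 0  [called from merge_totals, line 5]
  merge_totals(2, 0) -> 0  [called from derive_floor, line 21]
  derive_floor([6, 11, 3, 10, 12, 7]) -> 0  [called from main, line 27]
Origin of each log line:
  1 — main, line 26
  2 — derive_floor, line 17
  3 — bind_quota, line 8
  4 — bind_quota, line 13
  5 — derive_floor, line 20
  6 — merge_totals, line 4
  7 — merge_totals, line 4
A correct fix: line 5: replace `gap + gap` with `gap + total`.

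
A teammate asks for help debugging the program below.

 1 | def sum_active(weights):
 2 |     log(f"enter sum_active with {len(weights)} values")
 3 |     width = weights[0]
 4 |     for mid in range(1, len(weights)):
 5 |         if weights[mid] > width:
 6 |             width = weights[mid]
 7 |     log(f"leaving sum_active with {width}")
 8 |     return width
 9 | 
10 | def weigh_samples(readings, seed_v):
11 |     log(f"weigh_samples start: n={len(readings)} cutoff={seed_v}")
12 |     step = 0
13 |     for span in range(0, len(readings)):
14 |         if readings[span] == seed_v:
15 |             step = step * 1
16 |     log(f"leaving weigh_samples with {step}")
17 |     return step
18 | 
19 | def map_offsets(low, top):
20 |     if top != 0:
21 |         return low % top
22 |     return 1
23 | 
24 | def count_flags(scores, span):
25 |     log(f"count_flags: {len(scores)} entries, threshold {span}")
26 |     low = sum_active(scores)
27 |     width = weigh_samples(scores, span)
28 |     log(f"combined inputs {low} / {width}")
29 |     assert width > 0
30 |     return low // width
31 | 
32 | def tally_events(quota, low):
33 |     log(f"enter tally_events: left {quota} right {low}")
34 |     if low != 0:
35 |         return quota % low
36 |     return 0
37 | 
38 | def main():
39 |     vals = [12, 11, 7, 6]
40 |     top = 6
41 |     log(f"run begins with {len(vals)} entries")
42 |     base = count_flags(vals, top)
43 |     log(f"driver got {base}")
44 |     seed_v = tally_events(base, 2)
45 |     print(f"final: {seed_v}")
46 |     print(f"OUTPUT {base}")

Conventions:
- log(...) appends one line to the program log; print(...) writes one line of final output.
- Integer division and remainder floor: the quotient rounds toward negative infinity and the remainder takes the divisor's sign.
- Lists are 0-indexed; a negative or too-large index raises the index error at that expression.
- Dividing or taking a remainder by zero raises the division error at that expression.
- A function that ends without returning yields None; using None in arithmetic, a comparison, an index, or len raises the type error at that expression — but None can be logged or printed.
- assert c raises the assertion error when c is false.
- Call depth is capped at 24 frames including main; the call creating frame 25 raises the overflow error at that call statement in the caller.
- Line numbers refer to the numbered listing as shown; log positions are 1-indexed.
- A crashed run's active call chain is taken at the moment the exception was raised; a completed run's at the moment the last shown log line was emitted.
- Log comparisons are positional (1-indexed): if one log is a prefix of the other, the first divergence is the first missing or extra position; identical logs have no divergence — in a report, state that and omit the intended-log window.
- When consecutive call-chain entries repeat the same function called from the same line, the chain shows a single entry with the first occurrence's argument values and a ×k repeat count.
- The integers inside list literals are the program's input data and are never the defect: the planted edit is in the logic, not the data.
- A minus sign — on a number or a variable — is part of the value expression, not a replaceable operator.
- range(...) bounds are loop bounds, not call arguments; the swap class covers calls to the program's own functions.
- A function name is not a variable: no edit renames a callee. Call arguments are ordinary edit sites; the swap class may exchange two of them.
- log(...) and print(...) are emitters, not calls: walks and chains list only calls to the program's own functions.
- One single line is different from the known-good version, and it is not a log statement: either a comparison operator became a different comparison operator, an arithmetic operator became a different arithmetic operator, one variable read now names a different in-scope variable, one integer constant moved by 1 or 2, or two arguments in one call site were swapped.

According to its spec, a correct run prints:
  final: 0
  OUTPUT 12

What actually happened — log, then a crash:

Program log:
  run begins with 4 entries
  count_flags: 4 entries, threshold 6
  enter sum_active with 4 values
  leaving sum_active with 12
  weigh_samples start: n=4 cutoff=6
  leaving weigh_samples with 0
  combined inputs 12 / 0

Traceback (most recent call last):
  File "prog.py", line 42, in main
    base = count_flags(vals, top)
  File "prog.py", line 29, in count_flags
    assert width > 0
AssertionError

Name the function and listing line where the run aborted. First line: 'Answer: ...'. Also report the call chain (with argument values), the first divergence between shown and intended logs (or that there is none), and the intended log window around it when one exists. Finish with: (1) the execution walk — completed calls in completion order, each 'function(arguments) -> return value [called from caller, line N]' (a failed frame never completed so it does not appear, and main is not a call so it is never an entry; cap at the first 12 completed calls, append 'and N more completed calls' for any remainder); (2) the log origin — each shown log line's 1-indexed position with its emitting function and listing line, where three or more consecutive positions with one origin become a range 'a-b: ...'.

Answer: the error was raised in count_flags, line 29.
Key fact: Everything matches until log position 6, which reads 'leaving weigh_samples with 0' in place of 'leaving weigh_samples with 1'.
Call chain: main -> count_flags([12, 11, 7, 6], 6) (called at line 42).
First divergence: position 6 — shown 'leaving weigh_samples with 0', intended 'leaving weigh_samples with 1'.
Intended log window:
  4: leaving sum_active with 12
  5: weigh_samples start: n=4 cutoff=6
  6: leaving weigh_samples with 1
  7: combined inputs 12 / 1
Execution walk:
  sum_active([12, 11, 7, 6]) -> 12  [called from count_flags, line 26]
  weigh_samples([12, 11, 7, 6], 6) -> 0  [called from count_flags, line 27]
Origin of each log line:
  1 — main, line 41
  2 — count_flags, line 25
  3 — sum_active, line 2
  4 — sum_active, line 7
  5 — weigh_samples, line 11
  6 — weigh_samples, line 16
  7 — count_flags, line 28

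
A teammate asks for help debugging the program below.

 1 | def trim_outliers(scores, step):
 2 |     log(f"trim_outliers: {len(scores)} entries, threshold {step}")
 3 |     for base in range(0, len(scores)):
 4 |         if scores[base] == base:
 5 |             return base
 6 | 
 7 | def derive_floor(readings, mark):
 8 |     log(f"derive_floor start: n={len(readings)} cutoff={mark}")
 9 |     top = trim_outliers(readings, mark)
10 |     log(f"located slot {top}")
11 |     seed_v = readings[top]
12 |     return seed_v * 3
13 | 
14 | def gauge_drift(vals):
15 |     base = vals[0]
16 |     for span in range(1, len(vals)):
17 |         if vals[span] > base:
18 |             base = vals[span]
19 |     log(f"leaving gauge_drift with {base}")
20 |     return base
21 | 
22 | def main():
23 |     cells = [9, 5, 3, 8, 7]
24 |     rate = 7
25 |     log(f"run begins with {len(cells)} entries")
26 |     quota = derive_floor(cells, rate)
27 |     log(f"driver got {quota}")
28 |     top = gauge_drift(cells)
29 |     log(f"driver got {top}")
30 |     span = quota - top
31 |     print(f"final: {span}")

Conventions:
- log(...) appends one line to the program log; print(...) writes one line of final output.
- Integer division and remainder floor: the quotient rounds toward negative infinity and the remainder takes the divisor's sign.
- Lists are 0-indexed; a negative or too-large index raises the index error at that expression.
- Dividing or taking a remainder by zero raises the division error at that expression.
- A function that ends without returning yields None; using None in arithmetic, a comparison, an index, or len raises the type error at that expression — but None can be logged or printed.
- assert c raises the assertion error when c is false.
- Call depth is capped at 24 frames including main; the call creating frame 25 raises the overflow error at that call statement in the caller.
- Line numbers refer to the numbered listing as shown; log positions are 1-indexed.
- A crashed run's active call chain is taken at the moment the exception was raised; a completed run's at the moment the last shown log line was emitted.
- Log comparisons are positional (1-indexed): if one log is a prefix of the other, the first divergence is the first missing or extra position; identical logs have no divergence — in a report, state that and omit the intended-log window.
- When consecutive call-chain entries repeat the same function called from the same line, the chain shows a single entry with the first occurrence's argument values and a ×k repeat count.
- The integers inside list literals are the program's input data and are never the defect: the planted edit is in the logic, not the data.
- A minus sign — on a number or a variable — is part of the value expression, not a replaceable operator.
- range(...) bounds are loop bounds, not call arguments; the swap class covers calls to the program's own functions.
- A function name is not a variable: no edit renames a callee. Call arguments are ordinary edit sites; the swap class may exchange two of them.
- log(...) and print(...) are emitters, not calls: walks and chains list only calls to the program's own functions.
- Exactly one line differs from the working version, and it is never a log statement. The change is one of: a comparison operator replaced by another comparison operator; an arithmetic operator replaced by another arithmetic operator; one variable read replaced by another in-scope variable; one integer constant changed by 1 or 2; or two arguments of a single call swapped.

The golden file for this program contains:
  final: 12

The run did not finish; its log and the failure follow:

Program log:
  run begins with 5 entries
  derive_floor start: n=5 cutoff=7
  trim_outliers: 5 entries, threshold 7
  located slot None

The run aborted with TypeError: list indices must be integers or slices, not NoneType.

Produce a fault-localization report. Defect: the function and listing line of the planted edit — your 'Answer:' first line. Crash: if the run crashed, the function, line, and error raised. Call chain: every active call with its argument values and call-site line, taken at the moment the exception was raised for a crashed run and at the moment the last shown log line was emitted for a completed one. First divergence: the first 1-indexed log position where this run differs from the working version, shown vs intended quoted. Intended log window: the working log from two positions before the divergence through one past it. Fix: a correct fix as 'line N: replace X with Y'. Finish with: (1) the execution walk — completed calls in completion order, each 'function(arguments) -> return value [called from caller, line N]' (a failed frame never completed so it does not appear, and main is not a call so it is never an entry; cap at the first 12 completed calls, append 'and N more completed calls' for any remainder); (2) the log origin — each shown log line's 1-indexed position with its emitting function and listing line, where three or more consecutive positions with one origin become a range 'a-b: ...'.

Answer: the defect is in trim_outliers at line 4.
The tell: Everything matches until log position 4, which reads 'located slot None' in place of 'located slot 4'.
Crash: derive_floor, line 11, TypeError.
Call chain: main -> derive_floor([9, 5, 3, 8, 7], 7) (called at line 26).
First divergence: at position 4 the run shows 'located slot None' where the working version logs 'located slot 4'.
Intended log window:
  2: derive_floor start: n=5 cutoff=7
  3: trim_outliers: 5 entries, threshold 7
  4: located slot 4
  5: driver got 21
Execution walk:
  trim_outliers([9, 5, 3, 8, 7], 7) -> None  [called from derive_floor, line 9]
Log origin:
  1: logged in main at line 25
  2: logged in derive_floor at line 8
  3: logged in trim_outliers at line 2
  4: logged in derive_floor at line 10
A correct fix: line 4: replace `scores[base] == base` with `scores[base] == step`.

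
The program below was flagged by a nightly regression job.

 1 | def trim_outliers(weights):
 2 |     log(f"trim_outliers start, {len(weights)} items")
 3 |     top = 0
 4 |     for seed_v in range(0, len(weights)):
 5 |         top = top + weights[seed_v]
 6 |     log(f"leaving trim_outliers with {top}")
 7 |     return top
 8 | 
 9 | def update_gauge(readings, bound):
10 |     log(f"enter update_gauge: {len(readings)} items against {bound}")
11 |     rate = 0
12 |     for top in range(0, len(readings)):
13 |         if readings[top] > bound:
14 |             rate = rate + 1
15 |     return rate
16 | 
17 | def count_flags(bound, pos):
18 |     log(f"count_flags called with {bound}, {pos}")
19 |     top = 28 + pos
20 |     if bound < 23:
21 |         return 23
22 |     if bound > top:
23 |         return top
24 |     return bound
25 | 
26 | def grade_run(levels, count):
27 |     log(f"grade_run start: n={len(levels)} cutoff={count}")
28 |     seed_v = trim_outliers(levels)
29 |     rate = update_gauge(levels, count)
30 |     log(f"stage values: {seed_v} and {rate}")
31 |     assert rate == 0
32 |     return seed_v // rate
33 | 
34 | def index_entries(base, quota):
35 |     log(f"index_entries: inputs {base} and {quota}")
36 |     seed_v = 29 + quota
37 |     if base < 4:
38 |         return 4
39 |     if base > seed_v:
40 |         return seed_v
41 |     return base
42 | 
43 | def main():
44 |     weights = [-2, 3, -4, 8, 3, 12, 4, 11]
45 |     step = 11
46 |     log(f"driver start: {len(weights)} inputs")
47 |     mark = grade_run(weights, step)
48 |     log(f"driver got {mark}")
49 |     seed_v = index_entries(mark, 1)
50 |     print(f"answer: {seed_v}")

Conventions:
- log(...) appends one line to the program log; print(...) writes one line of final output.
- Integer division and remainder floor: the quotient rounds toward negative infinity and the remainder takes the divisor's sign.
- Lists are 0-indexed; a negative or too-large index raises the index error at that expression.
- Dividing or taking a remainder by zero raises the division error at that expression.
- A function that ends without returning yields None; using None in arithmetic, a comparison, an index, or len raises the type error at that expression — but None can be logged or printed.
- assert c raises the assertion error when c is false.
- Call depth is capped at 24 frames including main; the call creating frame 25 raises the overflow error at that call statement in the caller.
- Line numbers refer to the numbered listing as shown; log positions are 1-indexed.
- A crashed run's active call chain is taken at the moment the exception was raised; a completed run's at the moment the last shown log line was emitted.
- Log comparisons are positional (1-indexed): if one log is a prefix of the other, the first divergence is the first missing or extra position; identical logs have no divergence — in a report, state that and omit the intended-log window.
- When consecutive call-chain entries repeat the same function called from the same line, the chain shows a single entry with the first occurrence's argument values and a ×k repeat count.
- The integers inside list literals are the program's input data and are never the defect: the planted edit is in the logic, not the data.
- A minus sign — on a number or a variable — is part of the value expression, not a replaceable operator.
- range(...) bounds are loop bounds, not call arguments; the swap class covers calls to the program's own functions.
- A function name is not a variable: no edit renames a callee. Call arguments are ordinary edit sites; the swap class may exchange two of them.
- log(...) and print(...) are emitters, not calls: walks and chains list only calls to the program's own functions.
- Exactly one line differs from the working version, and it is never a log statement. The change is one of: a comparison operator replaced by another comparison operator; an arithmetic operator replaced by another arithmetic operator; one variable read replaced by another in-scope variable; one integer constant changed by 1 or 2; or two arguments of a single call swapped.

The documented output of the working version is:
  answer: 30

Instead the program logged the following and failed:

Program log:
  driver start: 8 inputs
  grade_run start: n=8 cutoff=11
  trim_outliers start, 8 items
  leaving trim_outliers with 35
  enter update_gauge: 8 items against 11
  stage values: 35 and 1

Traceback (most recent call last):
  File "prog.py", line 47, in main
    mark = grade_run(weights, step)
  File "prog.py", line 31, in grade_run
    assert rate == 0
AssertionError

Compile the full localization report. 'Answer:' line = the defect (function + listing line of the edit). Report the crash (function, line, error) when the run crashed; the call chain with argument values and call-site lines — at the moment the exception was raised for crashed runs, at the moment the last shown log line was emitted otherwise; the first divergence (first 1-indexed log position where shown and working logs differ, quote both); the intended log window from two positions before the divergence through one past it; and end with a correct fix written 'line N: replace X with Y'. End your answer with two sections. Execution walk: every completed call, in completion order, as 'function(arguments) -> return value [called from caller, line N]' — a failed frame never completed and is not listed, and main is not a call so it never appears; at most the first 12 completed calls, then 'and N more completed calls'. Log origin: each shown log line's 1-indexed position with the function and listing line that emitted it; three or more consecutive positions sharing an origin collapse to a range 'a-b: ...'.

Answer: the defect is in grade_run at line 31.
Key observation: A complete run would log 'driver got 35' next, but this one stopped at 6 lines.
Crash: grade_run, line 31, AssertionError.
Call chain: main -> grade_run([-2, 3, -4, 8, 3, 12, 4, 11], 11) (called at line 47).
First divergence: position 7 — the faulty run's log ends after 6 lines; the working version continues with 'driver got 35'.
Intended log window:
  5: enter update_gauge: 8 items against 11
  6: stage values: 35 and 1
  7: driver got 35
  8: index_entries: inputs 35 and 1
Execution walk:
  trim_outliers([-2, 3, -4, 8, 3, 12, 4, 11]) -> 35  [called from grade_run, line 28]
  update_gauge([-2, 3, -4, 8, 3, 12, 4, 11], 11) -> 1  [called from grade_run, line 29]
Log origin:
  1: logged in main at line 46
  2: logged in grade_run at line 27
  3: logged in trim_outliers at line 2
  4: logged in trim_outliers at line 6
  5: logged in update_gauge at line 10
  6: logged in grade_run at line 30
A correct fix: line 31: replace `==` with `>`.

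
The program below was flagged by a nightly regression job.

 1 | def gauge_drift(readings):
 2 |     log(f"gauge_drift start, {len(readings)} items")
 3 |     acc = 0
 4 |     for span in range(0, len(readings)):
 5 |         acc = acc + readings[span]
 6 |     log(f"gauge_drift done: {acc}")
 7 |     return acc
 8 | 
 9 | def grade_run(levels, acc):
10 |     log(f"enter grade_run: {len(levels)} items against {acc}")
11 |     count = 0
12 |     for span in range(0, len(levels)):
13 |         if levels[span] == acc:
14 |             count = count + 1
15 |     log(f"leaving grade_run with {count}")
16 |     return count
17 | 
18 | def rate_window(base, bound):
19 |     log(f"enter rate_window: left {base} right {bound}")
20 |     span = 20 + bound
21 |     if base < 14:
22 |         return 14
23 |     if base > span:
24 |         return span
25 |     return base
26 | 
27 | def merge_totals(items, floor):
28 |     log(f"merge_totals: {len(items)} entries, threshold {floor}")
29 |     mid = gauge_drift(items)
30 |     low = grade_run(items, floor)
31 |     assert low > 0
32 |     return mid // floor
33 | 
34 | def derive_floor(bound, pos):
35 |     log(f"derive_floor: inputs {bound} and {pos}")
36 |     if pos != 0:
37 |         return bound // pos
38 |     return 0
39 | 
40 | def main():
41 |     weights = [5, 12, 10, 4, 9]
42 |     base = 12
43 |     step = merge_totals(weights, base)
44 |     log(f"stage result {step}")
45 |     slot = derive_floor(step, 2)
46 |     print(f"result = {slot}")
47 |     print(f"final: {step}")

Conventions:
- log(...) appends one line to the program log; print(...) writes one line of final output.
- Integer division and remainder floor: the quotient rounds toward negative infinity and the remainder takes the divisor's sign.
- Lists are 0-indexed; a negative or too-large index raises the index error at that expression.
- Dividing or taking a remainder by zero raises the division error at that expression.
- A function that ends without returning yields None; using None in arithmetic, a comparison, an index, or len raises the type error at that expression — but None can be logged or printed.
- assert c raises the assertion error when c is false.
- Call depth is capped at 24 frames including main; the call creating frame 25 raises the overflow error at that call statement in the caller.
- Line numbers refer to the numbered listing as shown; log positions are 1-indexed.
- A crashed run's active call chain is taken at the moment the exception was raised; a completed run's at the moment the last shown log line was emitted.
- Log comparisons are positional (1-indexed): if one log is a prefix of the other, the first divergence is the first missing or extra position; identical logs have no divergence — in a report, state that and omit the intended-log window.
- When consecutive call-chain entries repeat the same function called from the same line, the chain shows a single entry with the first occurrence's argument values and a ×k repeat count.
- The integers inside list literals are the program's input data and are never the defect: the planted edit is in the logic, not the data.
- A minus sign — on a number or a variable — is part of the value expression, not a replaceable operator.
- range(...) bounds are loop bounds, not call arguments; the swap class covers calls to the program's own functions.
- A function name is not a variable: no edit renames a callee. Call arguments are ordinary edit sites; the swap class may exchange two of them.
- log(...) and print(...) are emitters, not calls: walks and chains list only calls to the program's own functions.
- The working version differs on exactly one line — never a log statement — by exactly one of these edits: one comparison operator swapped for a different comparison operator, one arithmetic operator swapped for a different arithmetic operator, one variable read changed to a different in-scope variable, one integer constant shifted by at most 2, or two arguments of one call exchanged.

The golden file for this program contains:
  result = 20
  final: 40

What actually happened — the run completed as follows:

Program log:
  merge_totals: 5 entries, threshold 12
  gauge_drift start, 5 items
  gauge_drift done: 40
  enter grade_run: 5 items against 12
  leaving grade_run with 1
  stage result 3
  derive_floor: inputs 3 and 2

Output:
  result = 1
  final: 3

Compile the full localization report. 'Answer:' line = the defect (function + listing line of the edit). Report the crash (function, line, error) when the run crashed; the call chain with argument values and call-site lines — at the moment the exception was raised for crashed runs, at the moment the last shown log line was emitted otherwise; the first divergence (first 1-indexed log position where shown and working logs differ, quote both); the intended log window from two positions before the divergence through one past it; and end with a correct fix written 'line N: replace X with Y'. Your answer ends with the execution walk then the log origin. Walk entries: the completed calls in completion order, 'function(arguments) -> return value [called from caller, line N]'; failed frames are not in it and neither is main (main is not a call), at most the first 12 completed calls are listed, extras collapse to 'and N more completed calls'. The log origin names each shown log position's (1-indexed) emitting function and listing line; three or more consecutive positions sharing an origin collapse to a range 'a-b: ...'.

Answer: the defect is in merge_totals at line 32.
Key fact: Log line 6 is where behavior first shows: 'stage result 3' appears instead of 'stage result 40'.
Call chain: main -> derive_floor(3, 2) (called at line 45).
First divergence: position 6 — shown 'stage result 3', intended 'stage result 40'.
Intended log window:
  4: enter grade_run: 5 items against 12
  5: leaving grade_run with 1
  6: stage result 40
  7: derive_floor: inputs 40 and 2
Execution walk:
  gauge_drift([5, 12, 10, 4, 9]) -> 40  [called from merge_totals, line 29]
  grade_run([5, 12, 10, 4, 9], 12) -> 1  [called from merge_totals, line 30]
  merge_totals([5, 12, 10, 4, 9], 12) -> 3  [called from main, line 43]
  derive_floor(3, 2) -> 1  [called from main, line 45]
Log origins:
  1: emitted by merge_totals (line 28)
  2: emitted by gauge_drift (line 2)
  3: emitted by gauge_drift (line 6)
  4: emitted by grade_run (line 10)
  5: emitted by grade_run (line 15)
  6: emitted by main (line 44)
  7: emitted by derive_floor (line 35)
A correct fix: line 32: replace `floor` with `low`.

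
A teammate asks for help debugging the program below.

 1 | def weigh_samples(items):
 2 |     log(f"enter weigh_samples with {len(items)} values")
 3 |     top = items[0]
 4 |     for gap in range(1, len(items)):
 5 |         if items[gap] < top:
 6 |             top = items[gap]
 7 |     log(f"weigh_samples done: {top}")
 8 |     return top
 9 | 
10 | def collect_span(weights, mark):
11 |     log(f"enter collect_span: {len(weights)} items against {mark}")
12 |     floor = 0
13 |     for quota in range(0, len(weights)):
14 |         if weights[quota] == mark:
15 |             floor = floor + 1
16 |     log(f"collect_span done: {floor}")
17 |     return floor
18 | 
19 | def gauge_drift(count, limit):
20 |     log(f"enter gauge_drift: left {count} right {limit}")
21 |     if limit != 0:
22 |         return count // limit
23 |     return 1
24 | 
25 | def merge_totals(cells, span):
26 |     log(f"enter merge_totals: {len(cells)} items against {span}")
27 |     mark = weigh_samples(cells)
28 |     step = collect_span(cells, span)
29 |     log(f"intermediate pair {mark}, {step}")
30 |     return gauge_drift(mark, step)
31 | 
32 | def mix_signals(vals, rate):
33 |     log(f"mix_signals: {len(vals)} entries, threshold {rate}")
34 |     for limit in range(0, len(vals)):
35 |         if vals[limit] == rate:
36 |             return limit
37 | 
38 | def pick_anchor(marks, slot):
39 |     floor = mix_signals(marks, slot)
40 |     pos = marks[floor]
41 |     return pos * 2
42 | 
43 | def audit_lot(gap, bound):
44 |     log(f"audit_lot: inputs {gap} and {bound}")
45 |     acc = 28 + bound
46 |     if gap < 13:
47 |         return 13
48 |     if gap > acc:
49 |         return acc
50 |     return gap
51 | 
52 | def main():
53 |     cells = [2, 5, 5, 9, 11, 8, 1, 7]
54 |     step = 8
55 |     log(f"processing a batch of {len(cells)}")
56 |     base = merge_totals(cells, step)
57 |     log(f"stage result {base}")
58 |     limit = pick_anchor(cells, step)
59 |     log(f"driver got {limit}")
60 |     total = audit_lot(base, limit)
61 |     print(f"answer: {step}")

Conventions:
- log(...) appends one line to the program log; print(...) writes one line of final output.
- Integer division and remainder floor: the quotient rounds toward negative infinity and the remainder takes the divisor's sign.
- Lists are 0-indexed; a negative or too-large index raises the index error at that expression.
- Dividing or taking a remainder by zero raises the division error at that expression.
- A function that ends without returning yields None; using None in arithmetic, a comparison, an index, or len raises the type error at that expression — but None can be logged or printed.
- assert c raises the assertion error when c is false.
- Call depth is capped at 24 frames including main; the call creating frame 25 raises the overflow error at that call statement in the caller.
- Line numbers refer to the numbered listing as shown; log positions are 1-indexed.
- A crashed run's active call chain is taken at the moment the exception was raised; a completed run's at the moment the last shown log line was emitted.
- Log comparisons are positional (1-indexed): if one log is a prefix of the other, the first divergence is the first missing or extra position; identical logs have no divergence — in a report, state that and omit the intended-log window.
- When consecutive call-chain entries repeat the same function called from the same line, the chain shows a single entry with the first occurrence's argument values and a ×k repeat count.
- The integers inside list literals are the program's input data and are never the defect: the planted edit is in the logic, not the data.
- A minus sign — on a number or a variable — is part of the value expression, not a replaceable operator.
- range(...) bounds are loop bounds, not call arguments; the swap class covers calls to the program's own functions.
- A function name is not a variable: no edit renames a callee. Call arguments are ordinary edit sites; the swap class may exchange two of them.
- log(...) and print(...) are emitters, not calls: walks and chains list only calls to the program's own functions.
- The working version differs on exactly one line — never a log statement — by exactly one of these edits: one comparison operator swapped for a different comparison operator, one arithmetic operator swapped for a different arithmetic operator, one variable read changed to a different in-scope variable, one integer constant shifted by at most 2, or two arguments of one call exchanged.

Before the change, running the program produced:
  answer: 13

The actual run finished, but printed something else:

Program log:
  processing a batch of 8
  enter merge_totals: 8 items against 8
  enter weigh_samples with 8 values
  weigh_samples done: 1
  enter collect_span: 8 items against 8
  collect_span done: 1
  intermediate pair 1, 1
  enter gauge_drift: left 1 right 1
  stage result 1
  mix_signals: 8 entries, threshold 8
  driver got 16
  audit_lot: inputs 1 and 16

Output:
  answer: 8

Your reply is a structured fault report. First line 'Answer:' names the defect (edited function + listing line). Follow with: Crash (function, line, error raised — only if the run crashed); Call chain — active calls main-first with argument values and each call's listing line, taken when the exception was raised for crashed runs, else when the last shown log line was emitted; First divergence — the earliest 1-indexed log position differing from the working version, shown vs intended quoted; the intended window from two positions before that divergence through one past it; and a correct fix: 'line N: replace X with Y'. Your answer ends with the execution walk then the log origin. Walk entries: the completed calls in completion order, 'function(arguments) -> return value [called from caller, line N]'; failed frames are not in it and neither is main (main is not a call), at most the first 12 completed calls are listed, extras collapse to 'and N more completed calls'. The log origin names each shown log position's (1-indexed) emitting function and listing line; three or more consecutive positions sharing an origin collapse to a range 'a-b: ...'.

Answer: the defect is in main at line 61.
Core observation: Every logged value matches the working version; the printed result is what differs.
Call chain: main -> audit_lot(1, 16) (called at line 60).
First divergence: there is none — every log position agrees.
Execution walk:
  weigh_samples([2, 5, 5, 9, 11, 8, 1, 7]) -> 1  [called from merge_totals, line 27]
  collect_span([2, 5, 5, 9, 11, 8, 1, 7], 8) -> 1  [called from merge_totals, line 28]
  gauge_drift(1, 1) -> 1  [called from merge_totals, line 30]
  merge_totals([2, 5, 5, 9, 11, 8, 1, 7], 8) -> 1  [called from main, line 56]
  mix_signals([2, 5, 5, 9, 11, 8, 1, 7], 8) -> 5  [called from pick_anchor, line 39]
  pick_anchor([2, 5, 5, 9, 11, 8, 1, 7], 8) -> 16  [called from main, line 58]
  audit_lot(1, 16) -> 13  [called from main, line 60]
Log origins:
  1: from main, line 55
  2: from merge_totals, line 26
  3: from weigh_samples, line 2
  4: from weigh_samples, line 7
  5: from collect_span, line 11
  6: from collect_span, line 16
  7: from merge_totals, line 29
  8: from gauge_drift, line 20
  9: from main, line 57
  10: from mix_signals, line 33
  11: from main, line 59
  12: from audit_lot, line 44
A correct fix: line 61: replace `step` with `total`.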